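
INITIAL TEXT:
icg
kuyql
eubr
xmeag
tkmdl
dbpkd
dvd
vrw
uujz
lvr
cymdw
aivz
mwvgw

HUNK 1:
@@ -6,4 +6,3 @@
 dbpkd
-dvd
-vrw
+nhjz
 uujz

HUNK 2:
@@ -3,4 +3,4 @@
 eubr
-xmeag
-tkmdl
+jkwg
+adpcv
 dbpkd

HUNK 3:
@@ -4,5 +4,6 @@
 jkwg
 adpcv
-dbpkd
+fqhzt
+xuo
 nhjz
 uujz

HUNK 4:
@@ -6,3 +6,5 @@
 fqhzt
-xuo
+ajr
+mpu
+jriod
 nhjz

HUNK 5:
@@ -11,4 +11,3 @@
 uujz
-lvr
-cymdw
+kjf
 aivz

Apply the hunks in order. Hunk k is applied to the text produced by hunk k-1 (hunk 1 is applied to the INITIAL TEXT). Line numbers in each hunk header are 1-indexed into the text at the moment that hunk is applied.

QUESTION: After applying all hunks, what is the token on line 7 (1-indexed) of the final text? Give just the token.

Hunk 1: at line 6 remove [dvd,vrw] add [nhjz] -> 12 lines: icg kuyql eubr xmeag tkmdl dbpkd nhjz uujz lvr cymdw aivz mwvgw
Hunk 2: at line 3 remove [xmeag,tkmdl] add [jkwg,adpcv] -> 12 lines: icg kuyql eubr jkwg adpcv dbpkd nhjz uujz lvr cymdw aivz mwvgw
Hunk 3: at line 4 remove [dbpkd] add [fqhzt,xuo] -> 13 lines: icg kuyql eubr jkwg adpcv fqhzt xuo nhjz uujz lvr cymdw aivz mwvgw
Hunk 4: at line 6 remove [xuo] add [ajr,mpu,jriod] -> 15 lines: icg kuyql eubr jkwg adpcv fqhzt ajr mpu jriod nhjz uujz lvr cymdw aivz mwvgw
Hunk 5: at line 11 remove [lvr,cymdw] add [kjf] -> 14 lines: icg kuyql eubr jkwg adpcv fqhzt ajr mpu jriod nhjz uujz kjf aivz mwvgw
Final line 7: ajr

Answer: ajr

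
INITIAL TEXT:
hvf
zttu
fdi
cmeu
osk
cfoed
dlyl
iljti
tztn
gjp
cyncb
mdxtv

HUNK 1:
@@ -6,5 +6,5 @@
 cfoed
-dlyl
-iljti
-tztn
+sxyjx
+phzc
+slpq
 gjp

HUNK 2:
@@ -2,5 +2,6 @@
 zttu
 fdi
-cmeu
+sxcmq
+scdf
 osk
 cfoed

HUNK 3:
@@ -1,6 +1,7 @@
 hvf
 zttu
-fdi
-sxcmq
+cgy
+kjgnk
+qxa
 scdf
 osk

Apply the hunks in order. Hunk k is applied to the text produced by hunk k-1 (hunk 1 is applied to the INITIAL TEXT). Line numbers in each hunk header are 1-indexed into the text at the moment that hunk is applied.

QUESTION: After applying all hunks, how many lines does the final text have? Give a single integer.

Answer: 14

Derivation:
Hunk 1: at line 6 remove [dlyl,iljti,tztn] add [sxyjx,phzc,slpq] -> 12 lines: hvf zttu fdi cmeu osk cfoed sxyjx phzc slpq gjp cyncb mdxtv
Hunk 2: at line 2 remove [cmeu] add [sxcmq,scdf] -> 13 lines: hvf zttu fdi sxcmq scdf osk cfoed sxyjx phzc slpq gjp cyncb mdxtv
Hunk 3: at line 1 remove [fdi,sxcmq] add [cgy,kjgnk,qxa] -> 14 lines: hvf zttu cgy kjgnk qxa scdf osk cfoed sxyjx phzc slpq gjp cyncb mdxtv
Final line count: 14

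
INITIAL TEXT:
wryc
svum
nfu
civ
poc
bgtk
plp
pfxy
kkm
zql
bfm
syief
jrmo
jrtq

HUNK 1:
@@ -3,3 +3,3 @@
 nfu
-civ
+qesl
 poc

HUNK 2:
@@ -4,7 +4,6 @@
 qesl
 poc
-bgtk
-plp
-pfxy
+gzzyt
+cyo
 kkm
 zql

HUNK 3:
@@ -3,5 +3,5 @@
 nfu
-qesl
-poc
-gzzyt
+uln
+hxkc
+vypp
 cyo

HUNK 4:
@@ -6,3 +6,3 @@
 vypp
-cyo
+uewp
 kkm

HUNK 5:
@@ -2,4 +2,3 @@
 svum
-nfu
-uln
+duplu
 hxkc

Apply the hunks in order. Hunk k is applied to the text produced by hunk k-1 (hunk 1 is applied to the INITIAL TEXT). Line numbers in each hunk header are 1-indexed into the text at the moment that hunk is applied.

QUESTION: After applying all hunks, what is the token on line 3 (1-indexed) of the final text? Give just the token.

Answer: duplu

Derivation:
Hunk 1: at line 3 remove [civ] add [qesl] -> 14 lines: wryc svum nfu qesl poc bgtk plp pfxy kkm zql bfm syief jrmo jrtq
Hunk 2: at line 4 remove [bgtk,plp,pfxy] add [gzzyt,cyo] -> 13 lines: wryc svum nfu qesl poc gzzyt cyo kkm zql bfm syief jrmo jrtq
Hunk 3: at line 3 remove [qesl,poc,gzzyt] add [uln,hxkc,vypp] -> 13 lines: wryc svum nfu uln hxkc vypp cyo kkm zql bfm syief jrmo jrtq
Hunk 4: at line 6 remove [cyo] add [uewp] -> 13 lines: wryc svum nfu uln hxkc vypp uewp kkm zql bfm syief jrmo jrtq
Hunk 5: at line 2 remove [nfu,uln] add [duplu] -> 12 lines: wryc svum duplu hxkc vypp uewp kkm zql bfm syief jrmo jrtq
Final line 3: duplu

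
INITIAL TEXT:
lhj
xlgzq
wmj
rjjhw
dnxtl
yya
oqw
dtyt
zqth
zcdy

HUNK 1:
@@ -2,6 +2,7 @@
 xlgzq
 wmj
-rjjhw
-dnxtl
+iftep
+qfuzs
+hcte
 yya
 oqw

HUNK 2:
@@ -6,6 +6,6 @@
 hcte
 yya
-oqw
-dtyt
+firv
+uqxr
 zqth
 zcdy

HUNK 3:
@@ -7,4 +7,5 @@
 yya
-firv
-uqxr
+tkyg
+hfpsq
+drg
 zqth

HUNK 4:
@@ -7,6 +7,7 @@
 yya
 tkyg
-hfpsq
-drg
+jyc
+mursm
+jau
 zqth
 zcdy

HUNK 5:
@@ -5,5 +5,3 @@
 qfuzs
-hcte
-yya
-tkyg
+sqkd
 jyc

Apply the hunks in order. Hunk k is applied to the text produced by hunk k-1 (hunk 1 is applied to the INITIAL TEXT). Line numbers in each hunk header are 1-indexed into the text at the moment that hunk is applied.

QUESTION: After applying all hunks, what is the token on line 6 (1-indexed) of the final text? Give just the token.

Answer: sqkd

Derivation:
Hunk 1: at line 2 remove [rjjhw,dnxtl] add [iftep,qfuzs,hcte] -> 11 lines: lhj xlgzq wmj iftep qfuzs hcte yya oqw dtyt zqth zcdy
Hunk 2: at line 6 remove [oqw,dtyt] add [firv,uqxr] -> 11 lines: lhj xlgzq wmj iftep qfuzs hcte yya firv uqxr zqth zcdy
Hunk 3: at line 7 remove [firv,uqxr] add [tkyg,hfpsq,drg] -> 12 lines: lhj xlgzq wmj iftep qfuzs hcte yya tkyg hfpsq drg zqth zcdy
Hunk 4: at line 7 remove [hfpsq,drg] add [jyc,mursm,jau] -> 13 lines: lhj xlgzq wmj iftep qfuzs hcte yya tkyg jyc mursm jau zqth zcdy
Hunk 5: at line 5 remove [hcte,yya,tkyg] add [sqkd] -> 11 lines: lhj xlgzq wmj iftep qfuzs sqkd jyc mursm jau zqth zcdy
Final line 6: sqkd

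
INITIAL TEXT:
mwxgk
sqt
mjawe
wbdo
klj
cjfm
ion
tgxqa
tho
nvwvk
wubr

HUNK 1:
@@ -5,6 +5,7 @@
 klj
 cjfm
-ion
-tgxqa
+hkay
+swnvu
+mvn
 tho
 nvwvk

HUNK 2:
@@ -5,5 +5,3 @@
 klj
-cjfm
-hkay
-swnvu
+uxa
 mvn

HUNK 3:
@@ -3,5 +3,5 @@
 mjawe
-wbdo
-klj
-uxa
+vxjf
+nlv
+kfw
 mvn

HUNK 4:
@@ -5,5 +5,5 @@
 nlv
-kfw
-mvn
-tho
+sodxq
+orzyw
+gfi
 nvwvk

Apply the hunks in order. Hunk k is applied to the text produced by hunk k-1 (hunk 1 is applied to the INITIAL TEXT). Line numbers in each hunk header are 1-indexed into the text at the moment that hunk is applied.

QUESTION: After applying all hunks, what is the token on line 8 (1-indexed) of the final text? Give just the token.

Hunk 1: at line 5 remove [ion,tgxqa] add [hkay,swnvu,mvn] -> 12 lines: mwxgk sqt mjawe wbdo klj cjfm hkay swnvu mvn tho nvwvk wubr
Hunk 2: at line 5 remove [cjfm,hkay,swnvu] add [uxa] -> 10 lines: mwxgk sqt mjawe wbdo klj uxa mvn tho nvwvk wubr
Hunk 3: at line 3 remove [wbdo,klj,uxa] add [vxjf,nlv,kfw] -> 10 lines: mwxgk sqt mjawe vxjf nlv kfw mvn tho nvwvk wubr
Hunk 4: at line 5 remove [kfw,mvn,tho] add [sodxq,orzyw,gfi] -> 10 lines: mwxgk sqt mjawe vxjf nlv sodxq orzyw gfi nvwvk wubr
Final line 8: gfi

Answer: gfi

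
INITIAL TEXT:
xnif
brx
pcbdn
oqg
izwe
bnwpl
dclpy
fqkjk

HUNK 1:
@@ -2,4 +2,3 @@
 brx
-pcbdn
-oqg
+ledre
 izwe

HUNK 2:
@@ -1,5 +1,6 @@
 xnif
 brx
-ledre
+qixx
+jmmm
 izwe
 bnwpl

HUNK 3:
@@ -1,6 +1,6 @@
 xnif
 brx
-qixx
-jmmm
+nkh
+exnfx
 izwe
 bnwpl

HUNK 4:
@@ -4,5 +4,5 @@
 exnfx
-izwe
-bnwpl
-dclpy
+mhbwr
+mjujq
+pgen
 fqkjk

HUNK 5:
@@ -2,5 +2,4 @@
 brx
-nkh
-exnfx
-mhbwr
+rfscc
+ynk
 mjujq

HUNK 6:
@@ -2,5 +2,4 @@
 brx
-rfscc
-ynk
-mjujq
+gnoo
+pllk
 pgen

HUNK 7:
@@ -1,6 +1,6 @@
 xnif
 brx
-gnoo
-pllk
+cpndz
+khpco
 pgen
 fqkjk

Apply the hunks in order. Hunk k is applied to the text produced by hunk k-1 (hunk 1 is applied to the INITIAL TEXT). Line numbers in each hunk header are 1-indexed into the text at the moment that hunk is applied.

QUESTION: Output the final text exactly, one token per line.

Answer: xnif
brx
cpndz
khpco
pgen
fqkjk

Derivation:
Hunk 1: at line 2 remove [pcbdn,oqg] add [ledre] -> 7 lines: xnif brx ledre izwe bnwpl dclpy fqkjk
Hunk 2: at line 1 remove [ledre] add [qixx,jmmm] -> 8 lines: xnif brx qixx jmmm izwe bnwpl dclpy fqkjk
Hunk 3: at line 1 remove [qixx,jmmm] add [nkh,exnfx] -> 8 lines: xnif brx nkh exnfx izwe bnwpl dclpy fqkjk
Hunk 4: at line 4 remove [izwe,bnwpl,dclpy] add [mhbwr,mjujq,pgen] -> 8 lines: xnif brx nkh exnfx mhbwr mjujq pgen fqkjk
Hunk 5: at line 2 remove [nkh,exnfx,mhbwr] add [rfscc,ynk] -> 7 lines: xnif brx rfscc ynk mjujq pgen fqkjk
Hunk 6: at line 2 remove [rfscc,ynk,mjujq] add [gnoo,pllk] -> 6 lines: xnif brx gnoo pllk pgen fqkjk
Hunk 7: at line 1 remove [gnoo,pllk] add [cpndz,khpco] -> 6 lines: xnif brx cpndz khpco pgen fqkjk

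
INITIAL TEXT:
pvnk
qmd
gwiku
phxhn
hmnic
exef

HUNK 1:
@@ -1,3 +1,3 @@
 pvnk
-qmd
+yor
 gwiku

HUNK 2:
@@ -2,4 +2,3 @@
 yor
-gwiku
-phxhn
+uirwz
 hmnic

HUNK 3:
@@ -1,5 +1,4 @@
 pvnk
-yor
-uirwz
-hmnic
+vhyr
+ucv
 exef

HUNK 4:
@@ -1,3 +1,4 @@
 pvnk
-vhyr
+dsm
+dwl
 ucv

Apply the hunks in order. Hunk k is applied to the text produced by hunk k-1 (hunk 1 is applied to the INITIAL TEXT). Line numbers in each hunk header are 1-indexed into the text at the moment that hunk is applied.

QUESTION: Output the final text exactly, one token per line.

Answer: pvnk
dsm
dwl
ucv
exef

Derivation:
Hunk 1: at line 1 remove [qmd] add [yor] -> 6 lines: pvnk yor gwiku phxhn hmnic exef
Hunk 2: at line 2 remove [gwiku,phxhn] add [uirwz] -> 5 lines: pvnk yor uirwz hmnic exef
Hunk 3: at line 1 remove [yor,uirwz,hmnic] add [vhyr,ucv] -> 4 lines: pvnk vhyr ucv exef
Hunk 4: at line 1 remove [vhyr] add [dsm,dwl] -> 5 lines: pvnk dsm dwl ucv exef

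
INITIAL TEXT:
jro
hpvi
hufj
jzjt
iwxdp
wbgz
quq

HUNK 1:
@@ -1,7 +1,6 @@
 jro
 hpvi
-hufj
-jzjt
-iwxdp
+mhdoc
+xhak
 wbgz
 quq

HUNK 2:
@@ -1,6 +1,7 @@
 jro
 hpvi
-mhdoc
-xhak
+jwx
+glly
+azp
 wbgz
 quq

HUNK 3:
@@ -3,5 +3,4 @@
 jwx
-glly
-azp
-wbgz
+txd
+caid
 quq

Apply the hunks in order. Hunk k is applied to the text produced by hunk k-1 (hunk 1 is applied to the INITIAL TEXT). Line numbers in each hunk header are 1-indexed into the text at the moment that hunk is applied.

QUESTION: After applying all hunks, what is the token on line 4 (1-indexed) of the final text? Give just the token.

Answer: txd

Derivation:
Hunk 1: at line 1 remove [hufj,jzjt,iwxdp] add [mhdoc,xhak] -> 6 lines: jro hpvi mhdoc xhak wbgz quq
Hunk 2: at line 1 remove [mhdoc,xhak] add [jwx,glly,azp] -> 7 lines: jro hpvi jwx glly azp wbgz quq
Hunk 3: at line 3 remove [glly,azp,wbgz] add [txd,caid] -> 6 lines: jro hpvi jwx txd caid quq
Final line 4: txd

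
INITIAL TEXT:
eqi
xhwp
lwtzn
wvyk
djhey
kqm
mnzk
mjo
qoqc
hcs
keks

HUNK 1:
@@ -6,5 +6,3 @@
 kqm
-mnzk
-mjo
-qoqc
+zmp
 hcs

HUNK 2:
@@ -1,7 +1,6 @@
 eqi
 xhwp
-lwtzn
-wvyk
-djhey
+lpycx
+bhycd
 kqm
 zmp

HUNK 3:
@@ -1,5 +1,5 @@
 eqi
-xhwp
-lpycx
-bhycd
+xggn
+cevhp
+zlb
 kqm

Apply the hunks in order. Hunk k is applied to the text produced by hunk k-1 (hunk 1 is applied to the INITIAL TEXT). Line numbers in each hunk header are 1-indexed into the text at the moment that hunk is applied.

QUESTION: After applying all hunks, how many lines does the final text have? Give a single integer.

Hunk 1: at line 6 remove [mnzk,mjo,qoqc] add [zmp] -> 9 lines: eqi xhwp lwtzn wvyk djhey kqm zmp hcs keks
Hunk 2: at line 1 remove [lwtzn,wvyk,djhey] add [lpycx,bhycd] -> 8 lines: eqi xhwp lpycx bhycd kqm zmp hcs keks
Hunk 3: at line 1 remove [xhwp,lpycx,bhycd] add [xggn,cevhp,zlb] -> 8 lines: eqi xggn cevhp zlb kqm zmp hcs keks
Final line count: 8

Answer: 8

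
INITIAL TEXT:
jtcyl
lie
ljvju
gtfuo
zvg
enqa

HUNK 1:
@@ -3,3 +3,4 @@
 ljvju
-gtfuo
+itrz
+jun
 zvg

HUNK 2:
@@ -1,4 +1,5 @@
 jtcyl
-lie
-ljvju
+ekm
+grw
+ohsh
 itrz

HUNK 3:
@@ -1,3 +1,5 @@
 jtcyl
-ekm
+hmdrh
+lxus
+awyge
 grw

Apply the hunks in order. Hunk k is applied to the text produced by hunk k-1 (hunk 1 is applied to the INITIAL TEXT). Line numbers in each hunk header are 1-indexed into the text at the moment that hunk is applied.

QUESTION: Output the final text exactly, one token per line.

Hunk 1: at line 3 remove [gtfuo] add [itrz,jun] -> 7 lines: jtcyl lie ljvju itrz jun zvg enqa
Hunk 2: at line 1 remove [lie,ljvju] add [ekm,grw,ohsh] -> 8 lines: jtcyl ekm grw ohsh itrz jun zvg enqa
Hunk 3: at line 1 remove [ekm] add [hmdrh,lxus,awyge] -> 10 lines: jtcyl hmdrh lxus awyge grw ohsh itrz jun zvg enqa

Answer: jtcyl
hmdrh
lxus
awyge
grw
ohsh
itrz
jun
zvg
enqa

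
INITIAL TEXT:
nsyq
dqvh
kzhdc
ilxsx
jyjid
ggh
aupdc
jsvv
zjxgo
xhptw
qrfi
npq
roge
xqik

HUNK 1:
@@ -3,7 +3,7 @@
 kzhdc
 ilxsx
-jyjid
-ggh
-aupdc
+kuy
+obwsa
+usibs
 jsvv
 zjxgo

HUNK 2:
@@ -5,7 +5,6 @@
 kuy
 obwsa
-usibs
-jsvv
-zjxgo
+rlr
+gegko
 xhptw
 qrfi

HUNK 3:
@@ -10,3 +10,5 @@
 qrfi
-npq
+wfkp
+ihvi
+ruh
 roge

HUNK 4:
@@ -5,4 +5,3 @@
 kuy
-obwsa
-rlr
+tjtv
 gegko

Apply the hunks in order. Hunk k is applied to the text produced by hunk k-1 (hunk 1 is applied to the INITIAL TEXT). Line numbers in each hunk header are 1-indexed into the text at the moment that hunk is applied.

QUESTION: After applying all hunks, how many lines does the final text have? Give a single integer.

Hunk 1: at line 3 remove [jyjid,ggh,aupdc] add [kuy,obwsa,usibs] -> 14 lines: nsyq dqvh kzhdc ilxsx kuy obwsa usibs jsvv zjxgo xhptw qrfi npq roge xqik
Hunk 2: at line 5 remove [usibs,jsvv,zjxgo] add [rlr,gegko] -> 13 lines: nsyq dqvh kzhdc ilxsx kuy obwsa rlr gegko xhptw qrfi npq roge xqik
Hunk 3: at line 10 remove [npq] add [wfkp,ihvi,ruh] -> 15 lines: nsyq dqvh kzhdc ilxsx kuy obwsa rlr gegko xhptw qrfi wfkp ihvi ruh roge xqik
Hunk 4: at line 5 remove [obwsa,rlr] add [tjtv] -> 14 lines: nsyq dqvh kzhdc ilxsx kuy tjtv gegko xhptw qrfi wfkp ihvi ruh roge xqik
Final line count: 14

Answer: 14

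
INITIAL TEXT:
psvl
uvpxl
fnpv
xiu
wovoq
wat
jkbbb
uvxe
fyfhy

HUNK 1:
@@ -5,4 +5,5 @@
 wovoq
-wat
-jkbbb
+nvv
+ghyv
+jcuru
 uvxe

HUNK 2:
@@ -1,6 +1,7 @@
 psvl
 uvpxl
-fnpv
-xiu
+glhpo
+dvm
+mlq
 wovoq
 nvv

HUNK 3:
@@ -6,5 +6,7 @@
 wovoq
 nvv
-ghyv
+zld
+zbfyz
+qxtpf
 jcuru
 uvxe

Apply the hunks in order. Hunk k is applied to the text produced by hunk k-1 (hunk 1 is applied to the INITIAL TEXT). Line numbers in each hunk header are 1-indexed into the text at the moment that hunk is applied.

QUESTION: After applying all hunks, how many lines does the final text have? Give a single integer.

Hunk 1: at line 5 remove [wat,jkbbb] add [nvv,ghyv,jcuru] -> 10 lines: psvl uvpxl fnpv xiu wovoq nvv ghyv jcuru uvxe fyfhy
Hunk 2: at line 1 remove [fnpv,xiu] add [glhpo,dvm,mlq] -> 11 lines: psvl uvpxl glhpo dvm mlq wovoq nvv ghyv jcuru uvxe fyfhy
Hunk 3: at line 6 remove [ghyv] add [zld,zbfyz,qxtpf] -> 13 lines: psvl uvpxl glhpo dvm mlq wovoq nvv zld zbfyz qxtpf jcuru uvxe fyfhy
Final line count: 13

Answer: 13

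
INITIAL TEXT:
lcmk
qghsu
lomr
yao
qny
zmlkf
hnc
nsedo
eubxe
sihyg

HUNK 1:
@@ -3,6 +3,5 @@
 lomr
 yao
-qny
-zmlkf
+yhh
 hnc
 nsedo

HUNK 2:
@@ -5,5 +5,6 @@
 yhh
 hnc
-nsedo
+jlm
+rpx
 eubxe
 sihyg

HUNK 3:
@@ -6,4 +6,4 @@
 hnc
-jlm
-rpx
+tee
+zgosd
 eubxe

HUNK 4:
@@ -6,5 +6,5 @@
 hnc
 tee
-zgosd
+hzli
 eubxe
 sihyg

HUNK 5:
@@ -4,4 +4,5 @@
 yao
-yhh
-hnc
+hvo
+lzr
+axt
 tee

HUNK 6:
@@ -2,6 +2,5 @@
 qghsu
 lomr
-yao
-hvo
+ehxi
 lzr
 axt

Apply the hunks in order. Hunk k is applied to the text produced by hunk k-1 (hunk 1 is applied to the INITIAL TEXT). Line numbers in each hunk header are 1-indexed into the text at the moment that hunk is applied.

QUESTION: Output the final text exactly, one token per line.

Hunk 1: at line 3 remove [qny,zmlkf] add [yhh] -> 9 lines: lcmk qghsu lomr yao yhh hnc nsedo eubxe sihyg
Hunk 2: at line 5 remove [nsedo] add [jlm,rpx] -> 10 lines: lcmk qghsu lomr yao yhh hnc jlm rpx eubxe sihyg
Hunk 3: at line 6 remove [jlm,rpx] add [tee,zgosd] -> 10 lines: lcmk qghsu lomr yao yhh hnc tee zgosd eubxe sihyg
Hunk 4: at line 6 remove [zgosd] add [hzli] -> 10 lines: lcmk qghsu lomr yao yhh hnc tee hzli eubxe sihyg
Hunk 5: at line 4 remove [yhh,hnc] add [hvo,lzr,axt] -> 11 lines: lcmk qghsu lomr yao hvo lzr axt tee hzli eubxe sihyg
Hunk 6: at line 2 remove [yao,hvo] add [ehxi] -> 10 lines: lcmk qghsu lomr ehxi lzr axt tee hzli eubxe sihyg

Answer: lcmk
qghsu
lomr
ehxi
lzr
axt
tee
hzli
eubxe
sihyg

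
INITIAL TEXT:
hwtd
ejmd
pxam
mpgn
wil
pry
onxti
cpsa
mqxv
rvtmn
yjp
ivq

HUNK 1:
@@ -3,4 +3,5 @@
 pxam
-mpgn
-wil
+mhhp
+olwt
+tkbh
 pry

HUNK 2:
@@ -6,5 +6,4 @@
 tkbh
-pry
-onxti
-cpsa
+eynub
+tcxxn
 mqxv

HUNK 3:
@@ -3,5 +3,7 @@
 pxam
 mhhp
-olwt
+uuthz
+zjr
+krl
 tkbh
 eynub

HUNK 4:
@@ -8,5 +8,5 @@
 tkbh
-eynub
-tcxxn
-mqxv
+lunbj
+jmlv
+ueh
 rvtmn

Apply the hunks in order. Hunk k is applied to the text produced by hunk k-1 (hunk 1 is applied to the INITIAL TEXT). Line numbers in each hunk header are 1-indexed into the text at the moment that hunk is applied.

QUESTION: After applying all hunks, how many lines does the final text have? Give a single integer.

Hunk 1: at line 3 remove [mpgn,wil] add [mhhp,olwt,tkbh] -> 13 lines: hwtd ejmd pxam mhhp olwt tkbh pry onxti cpsa mqxv rvtmn yjp ivq
Hunk 2: at line 6 remove [pry,onxti,cpsa] add [eynub,tcxxn] -> 12 lines: hwtd ejmd pxam mhhp olwt tkbh eynub tcxxn mqxv rvtmn yjp ivq
Hunk 3: at line 3 remove [olwt] add [uuthz,zjr,krl] -> 14 lines: hwtd ejmd pxam mhhp uuthz zjr krl tkbh eynub tcxxn mqxv rvtmn yjp ivq
Hunk 4: at line 8 remove [eynub,tcxxn,mqxv] add [lunbj,jmlv,ueh] -> 14 lines: hwtd ejmd pxam mhhp uuthz zjr krl tkbh lunbj jmlv ueh rvtmn yjp ivq
Final line count: 14

Answer: 14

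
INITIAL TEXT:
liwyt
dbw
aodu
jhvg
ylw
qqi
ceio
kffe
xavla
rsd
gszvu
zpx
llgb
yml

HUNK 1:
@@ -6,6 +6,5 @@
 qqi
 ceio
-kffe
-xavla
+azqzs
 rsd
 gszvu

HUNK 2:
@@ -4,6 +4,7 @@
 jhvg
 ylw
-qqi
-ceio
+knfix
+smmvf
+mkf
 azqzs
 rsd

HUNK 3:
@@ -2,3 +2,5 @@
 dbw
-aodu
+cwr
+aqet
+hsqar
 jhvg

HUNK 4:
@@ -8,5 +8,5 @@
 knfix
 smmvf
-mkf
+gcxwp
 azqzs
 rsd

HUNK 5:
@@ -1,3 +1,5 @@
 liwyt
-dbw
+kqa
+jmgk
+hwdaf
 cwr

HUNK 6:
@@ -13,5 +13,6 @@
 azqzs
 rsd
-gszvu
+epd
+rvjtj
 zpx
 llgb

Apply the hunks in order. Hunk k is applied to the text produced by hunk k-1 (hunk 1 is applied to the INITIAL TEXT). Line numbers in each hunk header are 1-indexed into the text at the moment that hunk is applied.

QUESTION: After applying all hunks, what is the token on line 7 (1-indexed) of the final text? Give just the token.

Answer: hsqar

Derivation:
Hunk 1: at line 6 remove [kffe,xavla] add [azqzs] -> 13 lines: liwyt dbw aodu jhvg ylw qqi ceio azqzs rsd gszvu zpx llgb yml
Hunk 2: at line 4 remove [qqi,ceio] add [knfix,smmvf,mkf] -> 14 lines: liwyt dbw aodu jhvg ylw knfix smmvf mkf azqzs rsd gszvu zpx llgb yml
Hunk 3: at line 2 remove [aodu] add [cwr,aqet,hsqar] -> 16 lines: liwyt dbw cwr aqet hsqar jhvg ylw knfix smmvf mkf azqzs rsd gszvu zpx llgb yml
Hunk 4: at line 8 remove [mkf] add [gcxwp] -> 16 lines: liwyt dbw cwr aqet hsqar jhvg ylw knfix smmvf gcxwp azqzs rsd gszvu zpx llgb yml
Hunk 5: at line 1 remove [dbw] add [kqa,jmgk,hwdaf] -> 18 lines: liwyt kqa jmgk hwdaf cwr aqet hsqar jhvg ylw knfix smmvf gcxwp azqzs rsd gszvu zpx llgb yml
Hunk 6: at line 13 remove [gszvu] add [epd,rvjtj] -> 19 lines: liwyt kqa jmgk hwdaf cwr aqet hsqar jhvg ylw knfix smmvf gcxwp azqzs rsd epd rvjtj zpx llgb yml
Final line 7: hsqar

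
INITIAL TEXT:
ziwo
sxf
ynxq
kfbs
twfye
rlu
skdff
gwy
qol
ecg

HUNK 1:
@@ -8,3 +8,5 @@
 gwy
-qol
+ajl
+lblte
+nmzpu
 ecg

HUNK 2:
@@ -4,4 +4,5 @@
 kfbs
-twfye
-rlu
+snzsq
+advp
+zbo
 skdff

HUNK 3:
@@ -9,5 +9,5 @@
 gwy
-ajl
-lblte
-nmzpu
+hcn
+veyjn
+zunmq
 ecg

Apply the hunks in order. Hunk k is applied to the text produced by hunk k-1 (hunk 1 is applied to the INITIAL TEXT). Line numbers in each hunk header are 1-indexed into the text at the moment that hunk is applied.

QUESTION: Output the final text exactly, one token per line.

Hunk 1: at line 8 remove [qol] add [ajl,lblte,nmzpu] -> 12 lines: ziwo sxf ynxq kfbs twfye rlu skdff gwy ajl lblte nmzpu ecg
Hunk 2: at line 4 remove [twfye,rlu] add [snzsq,advp,zbo] -> 13 lines: ziwo sxf ynxq kfbs snzsq advp zbo skdff gwy ajl lblte nmzpu ecg
Hunk 3: at line 9 remove [ajl,lblte,nmzpu] add [hcn,veyjn,zunmq] -> 13 lines: ziwo sxf ynxq kfbs snzsq advp zbo skdff gwy hcn veyjn zunmq ecg

Answer: ziwo
sxf
ynxq
kfbs
snzsq
advp
zbo
skdff
gwy
hcn
veyjn
zunmq
ecg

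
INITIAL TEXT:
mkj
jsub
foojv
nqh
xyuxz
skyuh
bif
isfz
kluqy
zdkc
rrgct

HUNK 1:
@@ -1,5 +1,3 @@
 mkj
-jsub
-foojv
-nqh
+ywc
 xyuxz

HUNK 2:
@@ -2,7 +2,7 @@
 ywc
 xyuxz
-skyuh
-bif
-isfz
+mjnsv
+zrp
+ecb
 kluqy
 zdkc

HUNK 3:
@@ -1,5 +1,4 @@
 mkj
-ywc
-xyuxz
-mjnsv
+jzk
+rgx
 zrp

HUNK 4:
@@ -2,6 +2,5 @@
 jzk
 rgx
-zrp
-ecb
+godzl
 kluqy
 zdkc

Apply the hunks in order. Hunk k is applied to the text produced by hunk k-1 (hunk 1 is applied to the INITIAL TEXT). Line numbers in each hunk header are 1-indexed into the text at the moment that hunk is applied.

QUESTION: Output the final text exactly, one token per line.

Hunk 1: at line 1 remove [jsub,foojv,nqh] add [ywc] -> 9 lines: mkj ywc xyuxz skyuh bif isfz kluqy zdkc rrgct
Hunk 2: at line 2 remove [skyuh,bif,isfz] add [mjnsv,zrp,ecb] -> 9 lines: mkj ywc xyuxz mjnsv zrp ecb kluqy zdkc rrgct
Hunk 3: at line 1 remove [ywc,xyuxz,mjnsv] add [jzk,rgx] -> 8 lines: mkj jzk rgx zrp ecb kluqy zdkc rrgct
Hunk 4: at line 2 remove [zrp,ecb] add [godzl] -> 7 lines: mkj jzk rgx godzl kluqy zdkc rrgct

Answer: mkj
jzk
rgx
godzl
kluqy
zdkc
rrgct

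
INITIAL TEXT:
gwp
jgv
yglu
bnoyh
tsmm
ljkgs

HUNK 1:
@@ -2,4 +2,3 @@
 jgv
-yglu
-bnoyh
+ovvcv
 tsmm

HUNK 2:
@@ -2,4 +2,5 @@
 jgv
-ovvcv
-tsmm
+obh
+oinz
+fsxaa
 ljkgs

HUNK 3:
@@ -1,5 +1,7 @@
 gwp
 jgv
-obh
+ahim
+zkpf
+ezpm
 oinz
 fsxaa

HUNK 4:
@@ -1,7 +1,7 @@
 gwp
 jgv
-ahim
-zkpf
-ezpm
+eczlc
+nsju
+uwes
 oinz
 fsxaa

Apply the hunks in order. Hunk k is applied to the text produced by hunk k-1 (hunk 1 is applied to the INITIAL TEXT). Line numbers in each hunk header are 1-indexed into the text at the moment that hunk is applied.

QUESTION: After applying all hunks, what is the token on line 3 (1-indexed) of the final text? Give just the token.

Answer: eczlc

Derivation:
Hunk 1: at line 2 remove [yglu,bnoyh] add [ovvcv] -> 5 lines: gwp jgv ovvcv tsmm ljkgs
Hunk 2: at line 2 remove [ovvcv,tsmm] add [obh,oinz,fsxaa] -> 6 lines: gwp jgv obh oinz fsxaa ljkgs
Hunk 3: at line 1 remove [obh] add [ahim,zkpf,ezpm] -> 8 lines: gwp jgv ahim zkpf ezpm oinz fsxaa ljkgs
Hunk 4: at line 1 remove [ahim,zkpf,ezpm] add [eczlc,nsju,uwes] -> 8 lines: gwp jgv eczlc nsju uwes oinz fsxaa ljkgs
Final line 3: eczlc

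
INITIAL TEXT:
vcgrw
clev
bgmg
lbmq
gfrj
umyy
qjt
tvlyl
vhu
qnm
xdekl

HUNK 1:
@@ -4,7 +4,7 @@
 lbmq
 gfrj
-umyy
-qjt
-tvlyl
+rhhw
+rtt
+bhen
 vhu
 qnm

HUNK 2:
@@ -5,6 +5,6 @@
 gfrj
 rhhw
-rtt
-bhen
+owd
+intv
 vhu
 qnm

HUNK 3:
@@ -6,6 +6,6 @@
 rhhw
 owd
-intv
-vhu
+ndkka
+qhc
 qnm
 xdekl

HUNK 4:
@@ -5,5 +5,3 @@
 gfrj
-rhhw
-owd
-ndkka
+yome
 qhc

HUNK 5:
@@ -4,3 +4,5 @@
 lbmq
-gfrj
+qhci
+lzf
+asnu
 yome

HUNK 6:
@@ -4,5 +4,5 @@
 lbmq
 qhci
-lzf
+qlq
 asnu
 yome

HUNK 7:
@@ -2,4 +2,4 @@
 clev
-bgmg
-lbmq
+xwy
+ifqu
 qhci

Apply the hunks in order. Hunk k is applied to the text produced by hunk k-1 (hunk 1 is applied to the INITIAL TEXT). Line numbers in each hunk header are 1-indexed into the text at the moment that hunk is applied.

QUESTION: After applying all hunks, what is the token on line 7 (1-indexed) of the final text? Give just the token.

Hunk 1: at line 4 remove [umyy,qjt,tvlyl] add [rhhw,rtt,bhen] -> 11 lines: vcgrw clev bgmg lbmq gfrj rhhw rtt bhen vhu qnm xdekl
Hunk 2: at line 5 remove [rtt,bhen] add [owd,intv] -> 11 lines: vcgrw clev bgmg lbmq gfrj rhhw owd intv vhu qnm xdekl
Hunk 3: at line 6 remove [intv,vhu] add [ndkka,qhc] -> 11 lines: vcgrw clev bgmg lbmq gfrj rhhw owd ndkka qhc qnm xdekl
Hunk 4: at line 5 remove [rhhw,owd,ndkka] add [yome] -> 9 lines: vcgrw clev bgmg lbmq gfrj yome qhc qnm xdekl
Hunk 5: at line 4 remove [gfrj] add [qhci,lzf,asnu] -> 11 lines: vcgrw clev bgmg lbmq qhci lzf asnu yome qhc qnm xdekl
Hunk 6: at line 4 remove [lzf] add [qlq] -> 11 lines: vcgrw clev bgmg lbmq qhci qlq asnu yome qhc qnm xdekl
Hunk 7: at line 2 remove [bgmg,lbmq] add [xwy,ifqu] -> 11 lines: vcgrw clev xwy ifqu qhci qlq asnu yome qhc qnm xdekl
Final line 7: asnu

Answer: asnu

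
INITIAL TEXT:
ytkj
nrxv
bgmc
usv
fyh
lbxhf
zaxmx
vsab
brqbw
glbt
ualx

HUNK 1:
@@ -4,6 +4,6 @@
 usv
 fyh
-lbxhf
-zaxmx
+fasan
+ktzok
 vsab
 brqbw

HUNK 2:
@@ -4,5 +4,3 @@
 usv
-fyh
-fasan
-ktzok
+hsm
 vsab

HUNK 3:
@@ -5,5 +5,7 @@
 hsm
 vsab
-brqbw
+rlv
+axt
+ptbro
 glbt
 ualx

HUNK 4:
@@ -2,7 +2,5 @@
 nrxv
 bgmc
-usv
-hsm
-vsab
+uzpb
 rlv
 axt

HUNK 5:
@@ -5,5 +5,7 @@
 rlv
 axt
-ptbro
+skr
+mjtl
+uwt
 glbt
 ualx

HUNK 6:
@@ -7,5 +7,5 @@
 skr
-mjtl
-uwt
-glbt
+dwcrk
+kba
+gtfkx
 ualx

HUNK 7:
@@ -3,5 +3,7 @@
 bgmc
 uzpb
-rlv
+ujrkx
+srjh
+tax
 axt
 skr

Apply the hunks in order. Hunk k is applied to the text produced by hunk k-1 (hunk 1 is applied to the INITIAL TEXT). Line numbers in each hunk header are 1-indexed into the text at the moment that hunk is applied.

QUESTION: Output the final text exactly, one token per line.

Hunk 1: at line 4 remove [lbxhf,zaxmx] add [fasan,ktzok] -> 11 lines: ytkj nrxv bgmc usv fyh fasan ktzok vsab brqbw glbt ualx
Hunk 2: at line 4 remove [fyh,fasan,ktzok] add [hsm] -> 9 lines: ytkj nrxv bgmc usv hsm vsab brqbw glbt ualx
Hunk 3: at line 5 remove [brqbw] add [rlv,axt,ptbro] -> 11 lines: ytkj nrxv bgmc usv hsm vsab rlv axt ptbro glbt ualx
Hunk 4: at line 2 remove [usv,hsm,vsab] add [uzpb] -> 9 lines: ytkj nrxv bgmc uzpb rlv axt ptbro glbt ualx
Hunk 5: at line 5 remove [ptbro] add [skr,mjtl,uwt] -> 11 lines: ytkj nrxv bgmc uzpb rlv axt skr mjtl uwt glbt ualx
Hunk 6: at line 7 remove [mjtl,uwt,glbt] add [dwcrk,kba,gtfkx] -> 11 lines: ytkj nrxv bgmc uzpb rlv axt skr dwcrk kba gtfkx ualx
Hunk 7: at line 3 remove [rlv] add [ujrkx,srjh,tax] -> 13 lines: ytkj nrxv bgmc uzpb ujrkx srjh tax axt skr dwcrk kba gtfkx ualx

Answer: ytkj
nrxv
bgmc
uzpb
ujrkx
srjh
tax
axt
skr
dwcrk
kba
gtfkx
ualx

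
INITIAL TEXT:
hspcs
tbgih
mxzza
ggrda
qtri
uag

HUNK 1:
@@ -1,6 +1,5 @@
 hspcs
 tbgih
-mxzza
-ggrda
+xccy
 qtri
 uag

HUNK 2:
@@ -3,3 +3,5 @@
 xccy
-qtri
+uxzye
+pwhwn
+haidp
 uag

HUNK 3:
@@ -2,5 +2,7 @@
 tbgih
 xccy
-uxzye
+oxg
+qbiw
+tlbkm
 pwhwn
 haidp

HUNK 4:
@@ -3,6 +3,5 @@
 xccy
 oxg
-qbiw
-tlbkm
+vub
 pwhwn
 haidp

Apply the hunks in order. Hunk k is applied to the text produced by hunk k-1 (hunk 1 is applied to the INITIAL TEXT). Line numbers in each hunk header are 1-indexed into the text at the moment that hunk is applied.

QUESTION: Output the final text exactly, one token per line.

Hunk 1: at line 1 remove [mxzza,ggrda] add [xccy] -> 5 lines: hspcs tbgih xccy qtri uag
Hunk 2: at line 3 remove [qtri] add [uxzye,pwhwn,haidp] -> 7 lines: hspcs tbgih xccy uxzye pwhwn haidp uag
Hunk 3: at line 2 remove [uxzye] add [oxg,qbiw,tlbkm] -> 9 lines: hspcs tbgih xccy oxg qbiw tlbkm pwhwn haidp uag
Hunk 4: at line 3 remove [qbiw,tlbkm] add [vub] -> 8 lines: hspcs tbgih xccy oxg vub pwhwn haidp uag

Answer: hspcs
tbgih
xccy
oxg
vub
pwhwn
haidp
uag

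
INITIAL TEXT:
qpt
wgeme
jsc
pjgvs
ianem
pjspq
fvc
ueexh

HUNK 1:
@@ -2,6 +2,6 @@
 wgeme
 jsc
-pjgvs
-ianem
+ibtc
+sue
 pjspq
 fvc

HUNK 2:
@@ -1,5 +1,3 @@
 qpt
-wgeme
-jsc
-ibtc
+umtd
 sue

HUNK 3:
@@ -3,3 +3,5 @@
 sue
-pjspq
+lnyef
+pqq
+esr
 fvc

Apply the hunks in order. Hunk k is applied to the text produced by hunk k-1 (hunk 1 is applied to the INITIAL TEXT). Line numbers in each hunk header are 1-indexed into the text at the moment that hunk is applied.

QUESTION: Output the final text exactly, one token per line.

Answer: qpt
umtd
sue
lnyef
pqq
esr
fvc
ueexh

Derivation:
Hunk 1: at line 2 remove [pjgvs,ianem] add [ibtc,sue] -> 8 lines: qpt wgeme jsc ibtc sue pjspq fvc ueexh
Hunk 2: at line 1 remove [wgeme,jsc,ibtc] add [umtd] -> 6 lines: qpt umtd sue pjspq fvc ueexh
Hunk 3: at line 3 remove [pjspq] add [lnyef,pqq,esr] -> 8 lines: qpt umtd sue lnyef pqq esr fvc ueexh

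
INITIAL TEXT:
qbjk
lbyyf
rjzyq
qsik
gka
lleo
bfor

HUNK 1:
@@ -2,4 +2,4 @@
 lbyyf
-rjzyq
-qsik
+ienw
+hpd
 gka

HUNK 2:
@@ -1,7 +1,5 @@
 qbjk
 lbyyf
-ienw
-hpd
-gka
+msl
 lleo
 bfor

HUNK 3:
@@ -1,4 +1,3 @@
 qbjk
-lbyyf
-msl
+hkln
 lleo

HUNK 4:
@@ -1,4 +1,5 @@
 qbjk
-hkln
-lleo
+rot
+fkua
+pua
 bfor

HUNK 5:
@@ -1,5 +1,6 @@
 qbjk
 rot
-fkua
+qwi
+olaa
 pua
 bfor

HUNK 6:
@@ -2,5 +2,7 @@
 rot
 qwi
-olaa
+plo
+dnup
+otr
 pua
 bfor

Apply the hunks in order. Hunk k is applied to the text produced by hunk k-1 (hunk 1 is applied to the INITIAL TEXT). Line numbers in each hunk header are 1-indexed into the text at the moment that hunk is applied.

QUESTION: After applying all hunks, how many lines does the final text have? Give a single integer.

Hunk 1: at line 2 remove [rjzyq,qsik] add [ienw,hpd] -> 7 lines: qbjk lbyyf ienw hpd gka lleo bfor
Hunk 2: at line 1 remove [ienw,hpd,gka] add [msl] -> 5 lines: qbjk lbyyf msl lleo bfor
Hunk 3: at line 1 remove [lbyyf,msl] add [hkln] -> 4 lines: qbjk hkln lleo bfor
Hunk 4: at line 1 remove [hkln,lleo] add [rot,fkua,pua] -> 5 lines: qbjk rot fkua pua bfor
Hunk 5: at line 1 remove [fkua] add [qwi,olaa] -> 6 lines: qbjk rot qwi olaa pua bfor
Hunk 6: at line 2 remove [olaa] add [plo,dnup,otr] -> 8 lines: qbjk rot qwi plo dnup otr pua bfor
Final line count: 8

Answer: 8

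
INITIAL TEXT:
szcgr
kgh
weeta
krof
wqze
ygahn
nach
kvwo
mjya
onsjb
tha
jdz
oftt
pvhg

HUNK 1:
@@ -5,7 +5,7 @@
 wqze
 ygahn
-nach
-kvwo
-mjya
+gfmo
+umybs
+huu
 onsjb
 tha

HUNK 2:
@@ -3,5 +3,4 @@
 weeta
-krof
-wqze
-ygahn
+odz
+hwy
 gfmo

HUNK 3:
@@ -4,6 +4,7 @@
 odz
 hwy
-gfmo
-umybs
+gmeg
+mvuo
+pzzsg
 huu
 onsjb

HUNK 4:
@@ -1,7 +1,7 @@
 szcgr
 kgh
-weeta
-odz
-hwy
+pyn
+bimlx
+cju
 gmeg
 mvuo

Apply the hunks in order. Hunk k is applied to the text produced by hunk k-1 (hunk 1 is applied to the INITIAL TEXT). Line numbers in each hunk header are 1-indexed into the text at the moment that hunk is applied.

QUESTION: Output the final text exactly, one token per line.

Answer: szcgr
kgh
pyn
bimlx
cju
gmeg
mvuo
pzzsg
huu
onsjb
tha
jdz
oftt
pvhg

Derivation:
Hunk 1: at line 5 remove [nach,kvwo,mjya] add [gfmo,umybs,huu] -> 14 lines: szcgr kgh weeta krof wqze ygahn gfmo umybs huu onsjb tha jdz oftt pvhg
Hunk 2: at line 3 remove [krof,wqze,ygahn] add [odz,hwy] -> 13 lines: szcgr kgh weeta odz hwy gfmo umybs huu onsjb tha jdz oftt pvhg
Hunk 3: at line 4 remove [gfmo,umybs] add [gmeg,mvuo,pzzsg] -> 14 lines: szcgr kgh weeta odz hwy gmeg mvuo pzzsg huu onsjb tha jdz oftt pvhg
Hunk 4: at line 1 remove [weeta,odz,hwy] add [pyn,bimlx,cju] -> 14 lines: szcgr kgh pyn bimlx cju gmeg mvuo pzzsg huu onsjb tha jdz oftt pvhg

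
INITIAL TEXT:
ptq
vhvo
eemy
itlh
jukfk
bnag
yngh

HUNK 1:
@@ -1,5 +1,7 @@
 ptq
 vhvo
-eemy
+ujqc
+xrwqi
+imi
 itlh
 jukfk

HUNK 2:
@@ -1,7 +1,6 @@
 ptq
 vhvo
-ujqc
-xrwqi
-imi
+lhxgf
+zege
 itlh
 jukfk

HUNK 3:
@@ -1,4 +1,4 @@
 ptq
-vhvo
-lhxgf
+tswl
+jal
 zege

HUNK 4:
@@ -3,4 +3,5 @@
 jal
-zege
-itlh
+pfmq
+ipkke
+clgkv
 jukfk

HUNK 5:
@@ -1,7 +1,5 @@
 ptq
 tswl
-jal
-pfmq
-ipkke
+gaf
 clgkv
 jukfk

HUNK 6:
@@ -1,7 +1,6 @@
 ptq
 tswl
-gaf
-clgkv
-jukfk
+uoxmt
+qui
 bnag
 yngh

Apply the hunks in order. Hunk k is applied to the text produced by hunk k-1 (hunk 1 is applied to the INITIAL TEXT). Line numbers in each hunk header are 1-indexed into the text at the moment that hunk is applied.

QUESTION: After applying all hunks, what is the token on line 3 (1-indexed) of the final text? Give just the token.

Hunk 1: at line 1 remove [eemy] add [ujqc,xrwqi,imi] -> 9 lines: ptq vhvo ujqc xrwqi imi itlh jukfk bnag yngh
Hunk 2: at line 1 remove [ujqc,xrwqi,imi] add [lhxgf,zege] -> 8 lines: ptq vhvo lhxgf zege itlh jukfk bnag yngh
Hunk 3: at line 1 remove [vhvo,lhxgf] add [tswl,jal] -> 8 lines: ptq tswl jal zege itlh jukfk bnag yngh
Hunk 4: at line 3 remove [zege,itlh] add [pfmq,ipkke,clgkv] -> 9 lines: ptq tswl jal pfmq ipkke clgkv jukfk bnag yngh
Hunk 5: at line 1 remove [jal,pfmq,ipkke] add [gaf] -> 7 lines: ptq tswl gaf clgkv jukfk bnag yngh
Hunk 6: at line 1 remove [gaf,clgkv,jukfk] add [uoxmt,qui] -> 6 lines: ptq tswl uoxmt qui bnag yngh
Final line 3: uoxmt

Answer: uoxmt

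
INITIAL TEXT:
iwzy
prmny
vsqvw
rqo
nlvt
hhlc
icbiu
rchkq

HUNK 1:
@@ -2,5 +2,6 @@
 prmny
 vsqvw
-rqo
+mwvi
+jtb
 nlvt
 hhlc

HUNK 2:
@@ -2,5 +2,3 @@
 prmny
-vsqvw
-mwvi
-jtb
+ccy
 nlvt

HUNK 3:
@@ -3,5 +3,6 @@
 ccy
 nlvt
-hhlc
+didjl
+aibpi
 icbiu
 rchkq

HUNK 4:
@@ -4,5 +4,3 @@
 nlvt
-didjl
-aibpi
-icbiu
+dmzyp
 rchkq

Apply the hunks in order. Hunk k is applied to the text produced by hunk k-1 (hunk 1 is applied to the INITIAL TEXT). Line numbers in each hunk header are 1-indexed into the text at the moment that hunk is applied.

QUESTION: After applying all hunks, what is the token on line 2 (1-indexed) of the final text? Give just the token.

Answer: prmny

Derivation:
Hunk 1: at line 2 remove [rqo] add [mwvi,jtb] -> 9 lines: iwzy prmny vsqvw mwvi jtb nlvt hhlc icbiu rchkq
Hunk 2: at line 2 remove [vsqvw,mwvi,jtb] add [ccy] -> 7 lines: iwzy prmny ccy nlvt hhlc icbiu rchkq
Hunk 3: at line 3 remove [hhlc] add [didjl,aibpi] -> 8 lines: iwzy prmny ccy nlvt didjl aibpi icbiu rchkq
Hunk 4: at line 4 remove [didjl,aibpi,icbiu] add [dmzyp] -> 6 lines: iwzy prmny ccy nlvt dmzyp rchkq
Final line 2: prmny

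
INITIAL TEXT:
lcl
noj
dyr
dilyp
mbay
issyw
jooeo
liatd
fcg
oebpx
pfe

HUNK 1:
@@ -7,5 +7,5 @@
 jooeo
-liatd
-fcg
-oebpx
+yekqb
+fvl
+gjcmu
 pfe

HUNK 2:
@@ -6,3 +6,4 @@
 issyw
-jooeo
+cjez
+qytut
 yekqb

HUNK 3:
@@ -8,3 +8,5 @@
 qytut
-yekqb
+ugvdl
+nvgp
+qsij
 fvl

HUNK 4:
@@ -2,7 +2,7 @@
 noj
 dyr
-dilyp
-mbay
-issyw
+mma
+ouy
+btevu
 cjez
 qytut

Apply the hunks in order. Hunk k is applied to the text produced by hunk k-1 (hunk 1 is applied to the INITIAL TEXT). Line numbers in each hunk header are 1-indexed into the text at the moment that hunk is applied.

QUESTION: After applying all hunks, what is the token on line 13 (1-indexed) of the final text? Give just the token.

Hunk 1: at line 7 remove [liatd,fcg,oebpx] add [yekqb,fvl,gjcmu] -> 11 lines: lcl noj dyr dilyp mbay issyw jooeo yekqb fvl gjcmu pfe
Hunk 2: at line 6 remove [jooeo] add [cjez,qytut] -> 12 lines: lcl noj dyr dilyp mbay issyw cjez qytut yekqb fvl gjcmu pfe
Hunk 3: at line 8 remove [yekqb] add [ugvdl,nvgp,qsij] -> 14 lines: lcl noj dyr dilyp mbay issyw cjez qytut ugvdl nvgp qsij fvl gjcmu pfe
Hunk 4: at line 2 remove [dilyp,mbay,issyw] add [mma,ouy,btevu] -> 14 lines: lcl noj dyr mma ouy btevu cjez qytut ugvdl nvgp qsij fvl gjcmu pfe
Final line 13: gjcmu

Answer: gjcmu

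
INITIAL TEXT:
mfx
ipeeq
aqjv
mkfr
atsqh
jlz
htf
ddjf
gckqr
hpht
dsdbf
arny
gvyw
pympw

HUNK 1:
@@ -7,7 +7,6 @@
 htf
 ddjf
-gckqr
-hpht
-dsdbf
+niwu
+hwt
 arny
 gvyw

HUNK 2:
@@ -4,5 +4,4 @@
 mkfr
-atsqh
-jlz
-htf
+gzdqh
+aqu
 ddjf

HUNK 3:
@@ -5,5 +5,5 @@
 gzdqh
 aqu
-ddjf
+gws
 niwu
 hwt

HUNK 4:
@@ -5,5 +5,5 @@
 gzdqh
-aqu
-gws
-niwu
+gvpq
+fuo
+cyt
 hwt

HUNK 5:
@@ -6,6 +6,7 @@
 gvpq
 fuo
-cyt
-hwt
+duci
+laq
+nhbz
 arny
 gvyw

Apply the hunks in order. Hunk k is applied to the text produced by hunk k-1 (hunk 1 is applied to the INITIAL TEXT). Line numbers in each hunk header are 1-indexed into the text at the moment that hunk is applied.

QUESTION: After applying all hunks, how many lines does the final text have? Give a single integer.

Hunk 1: at line 7 remove [gckqr,hpht,dsdbf] add [niwu,hwt] -> 13 lines: mfx ipeeq aqjv mkfr atsqh jlz htf ddjf niwu hwt arny gvyw pympw
Hunk 2: at line 4 remove [atsqh,jlz,htf] add [gzdqh,aqu] -> 12 lines: mfx ipeeq aqjv mkfr gzdqh aqu ddjf niwu hwt arny gvyw pympw
Hunk 3: at line 5 remove [ddjf] add [gws] -> 12 lines: mfx ipeeq aqjv mkfr gzdqh aqu gws niwu hwt arny gvyw pympw
Hunk 4: at line 5 remove [aqu,gws,niwu] add [gvpq,fuo,cyt] -> 12 lines: mfx ipeeq aqjv mkfr gzdqh gvpq fuo cyt hwt arny gvyw pympw
Hunk 5: at line 6 remove [cyt,hwt] add [duci,laq,nhbz] -> 13 lines: mfx ipeeq aqjv mkfr gzdqh gvpq fuo duci laq nhbz arny gvyw pympw
Final line count: 13

Answer: 13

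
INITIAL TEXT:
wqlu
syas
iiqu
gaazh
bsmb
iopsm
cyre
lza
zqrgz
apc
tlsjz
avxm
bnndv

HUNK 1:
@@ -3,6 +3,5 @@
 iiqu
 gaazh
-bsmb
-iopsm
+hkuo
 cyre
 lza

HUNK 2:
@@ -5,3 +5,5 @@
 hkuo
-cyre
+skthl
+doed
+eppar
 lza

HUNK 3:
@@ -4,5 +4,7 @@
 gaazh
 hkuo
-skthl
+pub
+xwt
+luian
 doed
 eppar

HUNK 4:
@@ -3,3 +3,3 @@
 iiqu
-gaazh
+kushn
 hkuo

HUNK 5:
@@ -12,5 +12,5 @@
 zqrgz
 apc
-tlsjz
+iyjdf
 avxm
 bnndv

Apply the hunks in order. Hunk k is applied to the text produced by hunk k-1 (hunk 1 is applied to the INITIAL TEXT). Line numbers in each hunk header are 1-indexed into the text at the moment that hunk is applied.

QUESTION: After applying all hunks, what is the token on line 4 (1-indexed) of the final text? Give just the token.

Answer: kushn

Derivation:
Hunk 1: at line 3 remove [bsmb,iopsm] add [hkuo] -> 12 lines: wqlu syas iiqu gaazh hkuo cyre lza zqrgz apc tlsjz avxm bnndv
Hunk 2: at line 5 remove [cyre] add [skthl,doed,eppar] -> 14 lines: wqlu syas iiqu gaazh hkuo skthl doed eppar lza zqrgz apc tlsjz avxm bnndv
Hunk 3: at line 4 remove [skthl] add [pub,xwt,luian] -> 16 lines: wqlu syas iiqu gaazh hkuo pub xwt luian doed eppar lza zqrgz apc tlsjz avxm bnndv
Hunk 4: at line 3 remove [gaazh] add [kushn] -> 16 lines: wqlu syas iiqu kushn hkuo pub xwt luian doed eppar lza zqrgz apc tlsjz avxm bnndv
Hunk 5: at line 12 remove [tlsjz] add [iyjdf] -> 16 lines: wqlu syas iiqu kushn hkuo pub xwt luian doed eppar lza zqrgz apc iyjdf avxm bnndv
Final line 4: kushn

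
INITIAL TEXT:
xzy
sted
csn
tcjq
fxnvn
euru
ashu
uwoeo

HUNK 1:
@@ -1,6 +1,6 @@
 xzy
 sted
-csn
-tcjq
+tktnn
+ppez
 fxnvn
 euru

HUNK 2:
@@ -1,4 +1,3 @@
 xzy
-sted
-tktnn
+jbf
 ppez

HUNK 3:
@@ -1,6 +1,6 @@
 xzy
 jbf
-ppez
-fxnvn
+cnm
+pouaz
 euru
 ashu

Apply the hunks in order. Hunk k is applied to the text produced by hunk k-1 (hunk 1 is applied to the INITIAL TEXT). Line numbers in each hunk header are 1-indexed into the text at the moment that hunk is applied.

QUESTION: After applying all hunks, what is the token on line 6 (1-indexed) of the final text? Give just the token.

Answer: ashu

Derivation:
Hunk 1: at line 1 remove [csn,tcjq] add [tktnn,ppez] -> 8 lines: xzy sted tktnn ppez fxnvn euru ashu uwoeo
Hunk 2: at line 1 remove [sted,tktnn] add [jbf] -> 7 lines: xzy jbf ppez fxnvn euru ashu uwoeo
Hunk 3: at line 1 remove [ppez,fxnvn] add [cnm,pouaz] -> 7 lines: xzy jbf cnm pouaz euru ashu uwoeo
Final line 6: ashu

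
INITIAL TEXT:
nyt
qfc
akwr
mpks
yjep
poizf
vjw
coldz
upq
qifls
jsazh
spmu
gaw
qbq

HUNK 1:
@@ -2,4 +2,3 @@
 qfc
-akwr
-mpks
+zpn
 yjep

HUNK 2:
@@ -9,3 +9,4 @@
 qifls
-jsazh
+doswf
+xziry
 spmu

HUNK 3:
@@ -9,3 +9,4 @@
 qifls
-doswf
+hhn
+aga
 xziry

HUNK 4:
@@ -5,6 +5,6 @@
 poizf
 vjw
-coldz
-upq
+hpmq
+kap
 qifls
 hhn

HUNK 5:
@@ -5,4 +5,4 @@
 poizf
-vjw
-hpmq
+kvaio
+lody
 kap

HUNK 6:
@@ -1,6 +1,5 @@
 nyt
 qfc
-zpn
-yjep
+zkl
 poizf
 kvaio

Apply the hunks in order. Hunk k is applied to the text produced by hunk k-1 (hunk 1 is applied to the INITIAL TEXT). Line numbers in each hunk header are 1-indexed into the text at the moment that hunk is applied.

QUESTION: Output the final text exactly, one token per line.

Answer: nyt
qfc
zkl
poizf
kvaio
lody
kap
qifls
hhn
aga
xziry
spmu
gaw
qbq

Derivation:
Hunk 1: at line 2 remove [akwr,mpks] add [zpn] -> 13 lines: nyt qfc zpn yjep poizf vjw coldz upq qifls jsazh spmu gaw qbq
Hunk 2: at line 9 remove [jsazh] add [doswf,xziry] -> 14 lines: nyt qfc zpn yjep poizf vjw coldz upq qifls doswf xziry spmu gaw qbq
Hunk 3: at line 9 remove [doswf] add [hhn,aga] -> 15 lines: nyt qfc zpn yjep poizf vjw coldz upq qifls hhn aga xziry spmu gaw qbq
Hunk 4: at line 5 remove [coldz,upq] add [hpmq,kap] -> 15 lines: nyt qfc zpn yjep poizf vjw hpmq kap qifls hhn aga xziry spmu gaw qbq
Hunk 5: at line 5 remove [vjw,hpmq] add [kvaio,lody] -> 15 lines: nyt qfc zpn yjep poizf kvaio lody kap qifls hhn aga xziry spmu gaw qbq
Hunk 6: at line 1 remove [zpn,yjep] add [zkl] -> 14 lines: nyt qfc zkl poizf kvaio lody kap qifls hhn aga xziry spmu gaw qbq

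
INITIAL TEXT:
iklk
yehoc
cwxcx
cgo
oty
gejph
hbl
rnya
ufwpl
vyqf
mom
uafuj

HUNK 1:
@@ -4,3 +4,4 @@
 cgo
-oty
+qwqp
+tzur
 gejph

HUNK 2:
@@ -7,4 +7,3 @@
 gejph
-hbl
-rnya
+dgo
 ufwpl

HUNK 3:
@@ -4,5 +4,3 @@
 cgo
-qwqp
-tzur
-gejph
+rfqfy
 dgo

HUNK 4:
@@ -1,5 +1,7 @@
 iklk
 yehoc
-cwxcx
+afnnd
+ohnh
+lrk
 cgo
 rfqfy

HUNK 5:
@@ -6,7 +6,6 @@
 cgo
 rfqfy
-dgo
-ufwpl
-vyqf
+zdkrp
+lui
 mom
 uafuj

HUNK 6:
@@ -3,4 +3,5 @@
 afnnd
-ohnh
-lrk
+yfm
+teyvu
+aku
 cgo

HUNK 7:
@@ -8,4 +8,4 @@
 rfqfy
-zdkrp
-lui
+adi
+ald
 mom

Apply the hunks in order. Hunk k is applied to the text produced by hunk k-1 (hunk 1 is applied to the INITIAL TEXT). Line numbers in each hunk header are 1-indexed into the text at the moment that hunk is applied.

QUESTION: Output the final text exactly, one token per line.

Hunk 1: at line 4 remove [oty] add [qwqp,tzur] -> 13 lines: iklk yehoc cwxcx cgo qwqp tzur gejph hbl rnya ufwpl vyqf mom uafuj
Hunk 2: at line 7 remove [hbl,rnya] add [dgo] -> 12 lines: iklk yehoc cwxcx cgo qwqp tzur gejph dgo ufwpl vyqf mom uafuj
Hunk 3: at line 4 remove [qwqp,tzur,gejph] add [rfqfy] -> 10 lines: iklk yehoc cwxcx cgo rfqfy dgo ufwpl vyqf mom uafuj
Hunk 4: at line 1 remove [cwxcx] add [afnnd,ohnh,lrk] -> 12 lines: iklk yehoc afnnd ohnh lrk cgo rfqfy dgo ufwpl vyqf mom uafuj
Hunk 5: at line 6 remove [dgo,ufwpl,vyqf] add [zdkrp,lui] -> 11 lines: iklk yehoc afnnd ohnh lrk cgo rfqfy zdkrp lui mom uafuj
Hunk 6: at line 3 remove [ohnh,lrk] add [yfm,teyvu,aku] -> 12 lines: iklk yehoc afnnd yfm teyvu aku cgo rfqfy zdkrp lui mom uafuj
Hunk 7: at line 8 remove [zdkrp,lui] add [adi,ald] -> 12 lines: iklk yehoc afnnd yfm teyvu aku cgo rfqfy adi ald mom uafuj

Answer: iklk
yehoc
afnnd
yfm
teyvu
aku
cgo
rfqfy
adi
ald
mom
uafuj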